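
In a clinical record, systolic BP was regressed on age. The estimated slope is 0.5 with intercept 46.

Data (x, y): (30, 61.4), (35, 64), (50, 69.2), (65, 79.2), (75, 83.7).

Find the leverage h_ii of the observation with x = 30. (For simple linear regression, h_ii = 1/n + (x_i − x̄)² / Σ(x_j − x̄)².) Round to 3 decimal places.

h = 0.500

x̄ = (30 + 35 + 50 + 65 + 75)/5 = 51
Σ(x − x̄)² = 441 + 256 + 1 + 196 + 576 = 1470
h = 1/5 + (-21)²/1470 = 0.2 + 0.3 = 0.500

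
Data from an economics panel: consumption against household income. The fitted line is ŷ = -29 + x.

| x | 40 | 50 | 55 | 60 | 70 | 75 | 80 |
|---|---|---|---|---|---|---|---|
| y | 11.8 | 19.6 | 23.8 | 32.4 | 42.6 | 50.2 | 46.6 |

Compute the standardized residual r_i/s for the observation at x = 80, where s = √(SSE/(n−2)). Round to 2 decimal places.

-1.41

x=40: ŷ = -29 + 40 = 11; r = 11.8 − 11 = 0.8
x=50: ŷ = -29 + 50 = 21; r = 19.6 − 21 = -1.4
x=55: ŷ = -29 + 55 = 26; r = 23.8 − 26 = -2.2
x=60: ŷ = -29 + 60 = 31; r = 32.4 − 31 = 1.4
x=70: ŷ = -29 + 70 = 41; r = 42.6 − 41 = 1.6
x=75: ŷ = -29 + 75 = 46; r = 50.2 − 46 = 4.2
x=80: ŷ = -29 + 80 = 51; r = 46.6 − 51 = -4.4
SSE = 0.64 + 1.96 + 4.84 + 1.96 + 2.56 + 17.64 + 19.36 = 48.96
s = √(48.96/5) = 3.12922
r/s = -4.4 / 3.12922 = -1.41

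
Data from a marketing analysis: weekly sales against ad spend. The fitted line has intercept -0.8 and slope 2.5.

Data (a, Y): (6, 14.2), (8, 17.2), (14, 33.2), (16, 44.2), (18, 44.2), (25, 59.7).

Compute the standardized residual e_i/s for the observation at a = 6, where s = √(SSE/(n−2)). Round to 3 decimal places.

a=6: Ŷ = -0.8 + 2.5·6 = 14.2; e = 14.2 − 14.2 = 0
a=8: Ŷ = -0.8 + 2.5·8 = 19.2; e = 17.2 − 19.2 = -2
a=14: Ŷ = -0.8 + 2.5·14 = 34.2; e = 33.2 − 34.2 = -1
a=16: Ŷ = -0.8 + 2.5·16 = 39.2; e = 44.2 − 39.2 = 5
a=18: Ŷ = -0.8 + 2.5·18 = 44.2; e = 44.2 − 44.2 = 0
a=25: Ŷ = -0.8 + 2.5·25 = 61.7; e = 59.7 − 61.7 = -2
SSE = 0 + 4 + 1 + 25 + 0 + 4 = 34
s = √(34/4) = 2.91548
e/s = 0 / 2.91548 = 0.000

0.000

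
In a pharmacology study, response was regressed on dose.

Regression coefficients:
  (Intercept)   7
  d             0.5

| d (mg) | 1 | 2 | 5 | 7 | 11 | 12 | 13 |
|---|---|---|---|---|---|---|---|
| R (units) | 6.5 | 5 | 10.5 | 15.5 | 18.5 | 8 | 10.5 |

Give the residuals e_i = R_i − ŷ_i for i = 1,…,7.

d=1: ŷ = 7 + 0.5·1 = 7.5; e = 6.5 − 7.5 = -1
d=2: ŷ = 7 + 0.5·2 = 8; e = 5 − 8 = -3
d=5: ŷ = 7 + 0.5·5 = 9.5; e = 10.5 − 9.5 = 1
d=7: ŷ = 7 + 0.5·7 = 10.5; e = 15.5 − 10.5 = 5
d=11: ŷ = 7 + 0.5·11 = 12.5; e = 18.5 − 12.5 = 6
d=12: ŷ = 7 + 0.5·12 = 13; e = 8 − 13 = -5
d=13: ŷ = 7 + 0.5·13 = 13.5; e = 10.5 − 13.5 = -3

-1, -3, 1, 5, 6, -5, -3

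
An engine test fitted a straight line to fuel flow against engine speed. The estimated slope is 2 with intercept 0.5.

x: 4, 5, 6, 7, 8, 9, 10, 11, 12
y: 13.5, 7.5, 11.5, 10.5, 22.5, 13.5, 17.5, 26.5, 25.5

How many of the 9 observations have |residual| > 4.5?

3

x=4: ŷ = 0.5 + 2·4 = 8.5; r = 13.5 − 8.5 = 5
x=5: ŷ = 0.5 + 2·5 = 10.5; r = 7.5 − 10.5 = -3
x=6: ŷ = 0.5 + 2·6 = 12.5; r = 11.5 − 12.5 = -1
x=7: ŷ = 0.5 + 2·7 = 14.5; r = 10.5 − 14.5 = -4
x=8: ŷ = 0.5 + 2·8 = 16.5; r = 22.5 − 16.5 = 6
x=9: ŷ = 0.5 + 2·9 = 18.5; r = 13.5 − 18.5 = -5
x=10: ŷ = 0.5 + 2·10 = 20.5; r = 17.5 − 20.5 = -3
x=11: ŷ = 0.5 + 2·11 = 22.5; r = 26.5 − 22.5 = 4
x=12: ŷ = 0.5 + 2·12 = 24.5; r = 25.5 − 24.5 = 1
|r| > 4.5: x=4 (|r|=5), x=8 (|r|=6), x=9 (|r|=5) → 3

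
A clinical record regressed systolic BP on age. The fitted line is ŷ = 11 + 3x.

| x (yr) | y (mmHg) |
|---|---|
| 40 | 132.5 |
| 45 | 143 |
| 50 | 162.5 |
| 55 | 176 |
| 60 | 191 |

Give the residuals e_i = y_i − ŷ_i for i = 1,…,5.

x=40: ŷ = 11 + 3·40 = 131; e = 132.5 − 131 = 1.5
x=45: ŷ = 11 + 3·45 = 146; e = 143 − 146 = -3
x=50: ŷ = 11 + 3·50 = 161; e = 162.5 − 161 = 1.5
x=55: ŷ = 11 + 3·55 = 176; e = 176 − 176 = 0
x=60: ŷ = 11 + 3·60 = 191; e = 191 − 191 = 0

1.5, -3, 1.5, 0, 0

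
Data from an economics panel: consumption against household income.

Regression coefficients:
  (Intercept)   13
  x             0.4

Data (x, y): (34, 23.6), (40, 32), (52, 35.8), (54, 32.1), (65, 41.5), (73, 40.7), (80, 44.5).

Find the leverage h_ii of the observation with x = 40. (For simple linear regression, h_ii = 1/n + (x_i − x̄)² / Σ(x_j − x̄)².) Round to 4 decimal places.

x̄ = (34 + 40 + 52 + 54 + 65 + 73 + 80)/7 = 56.8571
Σ(x − x̄)² = 522.449 + 284.163 + 23.5918 + 8.16327 + 66.3061 + 260.592 + 535.592 = 1700.86
h = 1/7 + (-16.8571)²/1700.86 = 0.142857 + 0.167071 = 0.3099

h = 0.3099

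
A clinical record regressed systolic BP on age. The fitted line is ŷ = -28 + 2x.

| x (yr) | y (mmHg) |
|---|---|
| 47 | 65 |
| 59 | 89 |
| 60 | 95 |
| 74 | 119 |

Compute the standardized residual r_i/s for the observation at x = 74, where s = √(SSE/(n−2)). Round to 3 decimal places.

x=47: ŷ = -28 + 2·47 = 66; r = 65 − 66 = -1
x=59: ŷ = -28 + 2·59 = 90; r = 89 − 90 = -1
x=60: ŷ = -28 + 2·60 = 92; r = 95 − 92 = 3
x=74: ŷ = -28 + 2·74 = 120; r = 119 − 120 = -1
SSE = 1 + 1 + 9 + 1 = 12
s = √(12/2) = 2.44949
r/s = -1 / 2.44949 = -0.408

-0.408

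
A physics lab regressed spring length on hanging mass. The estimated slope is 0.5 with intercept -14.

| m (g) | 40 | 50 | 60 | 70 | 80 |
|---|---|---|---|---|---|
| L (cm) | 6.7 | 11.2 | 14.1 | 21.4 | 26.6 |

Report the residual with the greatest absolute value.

r = -1.9

m=40: L̂ = -14 + 0.5·40 = 6; r = 6.7 − 6 = 0.7
m=50: L̂ = -14 + 0.5·50 = 11; r = 11.2 − 11 = 0.2
m=60: L̂ = -14 + 0.5·60 = 16; r = 14.1 − 16 = -1.9
m=70: L̂ = -14 + 0.5·70 = 21; r = 21.4 − 21 = 0.4
m=80: L̂ = -14 + 0.5·80 = 26; r = 26.6 − 26 = 0.6
Largest |r| is 1.9 at m = 60, residual -1.9.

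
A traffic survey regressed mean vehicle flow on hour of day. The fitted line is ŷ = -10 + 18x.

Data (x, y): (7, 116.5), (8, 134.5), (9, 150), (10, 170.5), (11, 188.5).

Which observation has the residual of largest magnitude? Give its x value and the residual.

x=7: ŷ = -10 + 18·7 = 116; r = 116.5 − 116 = 0.5
x=8: ŷ = -10 + 18·8 = 134; r = 134.5 − 134 = 0.5
x=9: ŷ = -10 + 18·9 = 152; r = 150 − 152 = -2
x=10: ŷ = -10 + 18·10 = 170; r = 170.5 − 170 = 0.5
x=11: ŷ = -10 + 18·11 = 188; r = 188.5 − 188 = 0.5
Largest |r| is 2 at x = 9, residual -2.

x = 9, r = -2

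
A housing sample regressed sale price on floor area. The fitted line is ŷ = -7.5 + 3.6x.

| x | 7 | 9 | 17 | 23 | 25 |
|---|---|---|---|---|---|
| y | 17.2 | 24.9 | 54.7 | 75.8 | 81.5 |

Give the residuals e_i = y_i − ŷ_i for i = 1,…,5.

-0.5, 0, 1, 0.5, -1

x=7: ŷ = -7.5 + 3.6·7 = 17.7; e = 17.2 − 17.7 = -0.5
x=9: ŷ = -7.5 + 3.6·9 = 24.9; e = 24.9 − 24.9 = 0
x=17: ŷ = -7.5 + 3.6·17 = 53.7; e = 54.7 − 53.7 = 1
x=23: ŷ = -7.5 + 3.6·23 = 75.3; e = 75.8 − 75.3 = 0.5
x=25: ŷ = -7.5 + 3.6·25 = 82.5; e = 81.5 − 82.5 = -1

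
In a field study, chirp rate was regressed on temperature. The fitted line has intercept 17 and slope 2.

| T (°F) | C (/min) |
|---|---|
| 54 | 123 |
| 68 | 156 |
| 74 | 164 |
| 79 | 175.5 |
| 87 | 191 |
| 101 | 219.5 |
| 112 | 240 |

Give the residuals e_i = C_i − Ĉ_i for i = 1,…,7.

T=54: Ĉ = 17 + 2·54 = 125; e = 123 − 125 = -2
T=68: Ĉ = 17 + 2·68 = 153; e = 156 − 153 = 3
T=74: Ĉ = 17 + 2·74 = 165; e = 164 − 165 = -1
T=79: Ĉ = 17 + 2·79 = 175; e = 175.5 − 175 = 0.5
T=87: Ĉ = 17 + 2·87 = 191; e = 191 − 191 = 0
T=101: Ĉ = 17 + 2·101 = 219; e = 219.5 − 219 = 0.5
T=112: Ĉ = 17 + 2·112 = 241; e = 240 − 241 = -1

-2, 3, -1, 0.5, 0, 0.5, -1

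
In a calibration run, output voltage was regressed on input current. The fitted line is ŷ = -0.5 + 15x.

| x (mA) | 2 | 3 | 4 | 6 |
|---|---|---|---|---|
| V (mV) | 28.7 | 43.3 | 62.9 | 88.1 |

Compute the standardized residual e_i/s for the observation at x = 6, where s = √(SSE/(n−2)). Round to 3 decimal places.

x=2: ŷ = -0.5 + 15·2 = 29.5; e = 28.7 − 29.5 = -0.8
x=3: ŷ = -0.5 + 15·3 = 44.5; e = 43.3 − 44.5 = -1.2
x=4: ŷ = -0.5 + 15·4 = 59.5; e = 62.9 − 59.5 = 3.4
x=6: ŷ = -0.5 + 15·6 = 89.5; e = 88.1 − 89.5 = -1.4
SSE = 0.64 + 1.44 + 11.56 + 1.96 = 15.6
s = √(15.6/2) = 2.79285
e/s = -1.4 / 2.79285 = -0.501

-0.501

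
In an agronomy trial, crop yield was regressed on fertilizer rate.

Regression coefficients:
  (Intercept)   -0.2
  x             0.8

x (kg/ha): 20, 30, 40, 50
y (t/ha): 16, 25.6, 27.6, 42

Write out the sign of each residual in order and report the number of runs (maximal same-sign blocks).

x=20: ŷ = -0.2 + 0.8·20 = 15.8; e = 16 − 15.8 = 0.2
x=30: ŷ = -0.2 + 0.8·30 = 23.8; e = 25.6 − 23.8 = 1.8
x=40: ŷ = -0.2 + 0.8·40 = 31.8; e = 27.6 − 31.8 = -4.2
x=50: ŷ = -0.2 + 0.8·50 = 39.8; e = 42 − 39.8 = 2.2
Signs: + + − +
Runs: +×2, −×1, +×1 → 3

3 runs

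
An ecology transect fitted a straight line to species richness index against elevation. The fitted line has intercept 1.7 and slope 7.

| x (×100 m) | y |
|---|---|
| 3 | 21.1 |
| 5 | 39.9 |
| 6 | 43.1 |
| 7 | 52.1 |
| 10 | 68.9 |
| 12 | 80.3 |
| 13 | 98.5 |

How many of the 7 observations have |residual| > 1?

x=3: ŷ = 1.7 + 7·3 = 22.7; e = 21.1 − 22.7 = -1.6
x=5: ŷ = 1.7 + 7·5 = 36.7; e = 39.9 − 36.7 = 3.2
x=6: ŷ = 1.7 + 7·6 = 43.7; e = 43.1 − 43.7 = -0.6
x=7: ŷ = 1.7 + 7·7 = 50.7; e = 52.1 − 50.7 = 1.4
x=10: ŷ = 1.7 + 7·10 = 71.7; e = 68.9 − 71.7 = -2.8
x=12: ŷ = 1.7 + 7·12 = 85.7; e = 80.3 − 85.7 = -5.4
x=13: ŷ = 1.7 + 7·13 = 92.7; e = 98.5 − 92.7 = 5.8
|e| > 1: x=3 (|e|=1.6), x=5 (|e|=3.2), x=7 (|e|=1.4), x=10 (|e|=2.8), x=12 (|e|=5.4), x=13 (|e|=5.8) → 6

6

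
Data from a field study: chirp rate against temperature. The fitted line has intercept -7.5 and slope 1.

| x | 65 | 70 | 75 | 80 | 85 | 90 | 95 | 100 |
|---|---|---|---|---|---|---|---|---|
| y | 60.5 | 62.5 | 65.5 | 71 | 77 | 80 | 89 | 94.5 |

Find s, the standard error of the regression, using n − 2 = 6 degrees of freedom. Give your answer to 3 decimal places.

s = 2.160

x=65: ŷ = -7.5 + 65 = 57.5; e = 60.5 − 57.5 = 3
x=70: ŷ = -7.5 + 70 = 62.5; e = 62.5 − 62.5 = 0
x=75: ŷ = -7.5 + 75 = 67.5; e = 65.5 − 67.5 = -2
x=80: ŷ = -7.5 + 80 = 72.5; e = 71 − 72.5 = -1.5
x=85: ŷ = -7.5 + 85 = 77.5; e = 77 − 77.5 = -0.5
x=90: ŷ = -7.5 + 90 = 82.5; e = 80 − 82.5 = -2.5
x=95: ŷ = -7.5 + 95 = 87.5; e = 89 − 87.5 = 1.5
x=100: ŷ = -7.5 + 100 = 92.5; e = 94.5 − 92.5 = 2
SSE = 9 + 0 + 4 + 2.25 + 0.25 + 6.25 + 2.25 + 4 = 28
s = √(28/6) = √4.66667 ≈ 2.160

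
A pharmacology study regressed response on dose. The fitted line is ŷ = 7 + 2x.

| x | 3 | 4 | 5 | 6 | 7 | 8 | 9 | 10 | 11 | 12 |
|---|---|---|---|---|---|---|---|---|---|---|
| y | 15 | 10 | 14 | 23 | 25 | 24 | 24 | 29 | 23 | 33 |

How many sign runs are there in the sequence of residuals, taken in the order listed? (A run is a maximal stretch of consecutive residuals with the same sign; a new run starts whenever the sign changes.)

x=3: ŷ = 7 + 2·3 = 13; r = 15 − 13 = 2
x=4: ŷ = 7 + 2·4 = 15; r = 10 − 15 = -5
x=5: ŷ = 7 + 2·5 = 17; r = 14 − 17 = -3
x=6: ŷ = 7 + 2·6 = 19; r = 23 − 19 = 4
x=7: ŷ = 7 + 2·7 = 21; r = 25 − 21 = 4
x=8: ŷ = 7 + 2·8 = 23; r = 24 − 23 = 1
x=9: ŷ = 7 + 2·9 = 25; r = 24 − 25 = -1
x=10: ŷ = 7 + 2·10 = 27; r = 29 − 27 = 2
x=11: ŷ = 7 + 2·11 = 29; r = 23 − 29 = -6
x=12: ŷ = 7 + 2·12 = 31; r = 33 − 31 = 2
Signs: + − − + + + − + − +
Runs: +×1, −×2, +×3, −×1, +×1, −×1, +×1 → 7

7 runs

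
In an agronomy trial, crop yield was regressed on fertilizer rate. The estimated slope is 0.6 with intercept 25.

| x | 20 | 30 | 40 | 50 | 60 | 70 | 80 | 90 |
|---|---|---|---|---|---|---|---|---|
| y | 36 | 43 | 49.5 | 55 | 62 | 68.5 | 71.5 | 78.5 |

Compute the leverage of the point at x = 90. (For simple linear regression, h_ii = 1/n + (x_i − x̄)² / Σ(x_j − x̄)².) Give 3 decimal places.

h = 0.417

x̄ = (20 + 30 + 40 + 50 + 60 + 70 + 80 + 90)/8 = 55
Σ(x − x̄)² = 1225 + 625 + 225 + 25 + 25 + 225 + 625 + 1225 = 4200
h = 1/8 + (35)²/4200 = 0.125 + 0.291667 = 0.417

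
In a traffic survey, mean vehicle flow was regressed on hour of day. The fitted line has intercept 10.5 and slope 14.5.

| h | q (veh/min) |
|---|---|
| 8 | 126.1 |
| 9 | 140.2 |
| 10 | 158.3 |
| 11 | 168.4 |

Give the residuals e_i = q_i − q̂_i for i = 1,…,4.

h=8: q̂ = 10.5 + 14.5·8 = 126.5; e = 126.1 − 126.5 = -0.4
h=9: q̂ = 10.5 + 14.5·9 = 141; e = 140.2 − 141 = -0.8
h=10: q̂ = 10.5 + 14.5·10 = 155.5; e = 158.3 − 155.5 = 2.8
h=11: q̂ = 10.5 + 14.5·11 = 170; e = 168.4 − 170 = -1.6

-0.4, -0.8, 2.8, -1.6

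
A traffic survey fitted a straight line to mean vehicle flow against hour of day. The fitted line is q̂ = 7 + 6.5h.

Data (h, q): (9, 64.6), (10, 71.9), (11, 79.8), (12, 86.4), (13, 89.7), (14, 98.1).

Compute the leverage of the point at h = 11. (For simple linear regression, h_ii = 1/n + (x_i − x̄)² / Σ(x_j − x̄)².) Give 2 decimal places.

h̄ = (9 + 10 + 11 + 12 + 13 + 14)/6 = 11.5
Σ(h − h̄)² = 6.25 + 2.25 + 0.25 + 0.25 + 2.25 + 6.25 = 17.5
h = 1/6 + (-0.5)²/17.5 = 0.166667 + 0.0142857 = 0.18

h = 0.18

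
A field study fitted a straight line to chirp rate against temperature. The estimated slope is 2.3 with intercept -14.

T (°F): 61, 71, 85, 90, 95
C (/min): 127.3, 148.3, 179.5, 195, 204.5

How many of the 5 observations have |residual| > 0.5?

4

T=61: Ĉ = -14 + 2.3·61 = 126.3; r = 127.3 − 126.3 = 1
T=71: Ĉ = -14 + 2.3·71 = 149.3; r = 148.3 − 149.3 = -1
T=85: Ĉ = -14 + 2.3·85 = 181.5; r = 179.5 − 181.5 = -2
T=90: Ĉ = -14 + 2.3·90 = 193; r = 195 − 193 = 2
T=95: Ĉ = -14 + 2.3·95 = 204.5; r = 204.5 − 204.5 = 0
|r| > 0.5: T=61 (|r|=1), T=71 (|r|=1), T=85 (|r|=2), T=90 (|r|=2) → 4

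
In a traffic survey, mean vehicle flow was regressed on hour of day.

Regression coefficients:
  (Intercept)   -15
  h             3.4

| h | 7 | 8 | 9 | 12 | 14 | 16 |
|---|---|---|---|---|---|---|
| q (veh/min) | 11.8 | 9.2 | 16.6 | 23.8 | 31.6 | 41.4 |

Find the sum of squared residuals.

h=7: ŷ = -15 + 3.4·7 = 8.8; e = 11.8 − 8.8 = 3
h=8: ŷ = -15 + 3.4·8 = 12.2; e = 9.2 − 12.2 = -3
h=9: ŷ = -15 + 3.4·9 = 15.6; e = 16.6 − 15.6 = 1
h=12: ŷ = -15 + 3.4·12 = 25.8; e = 23.8 − 25.8 = -2
h=14: ŷ = -15 + 3.4·14 = 32.6; e = 31.6 − 32.6 = -1
h=16: ŷ = -15 + 3.4·16 = 39.4; e = 41.4 − 39.4 = 2
SSE = 9 + 9 + 1 + 4 + 1 + 4 = 28

SSE = 28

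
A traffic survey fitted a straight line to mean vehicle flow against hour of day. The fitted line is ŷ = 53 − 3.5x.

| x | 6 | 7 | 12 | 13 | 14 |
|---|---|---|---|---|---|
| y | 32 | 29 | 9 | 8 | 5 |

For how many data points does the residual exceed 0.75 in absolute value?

2

x=6: ŷ = 53 − 3.5·6 = 32; e = 32 − 32 = 0
x=7: ŷ = 53 − 3.5·7 = 28.5; e = 29 − 28.5 = 0.5
x=12: ŷ = 53 − 3.5·12 = 11; e = 9 − 11 = -2
x=13: ŷ = 53 − 3.5·13 = 7.5; e = 8 − 7.5 = 0.5
x=14: ŷ = 53 − 3.5·14 = 4; e = 5 − 4 = 1
|e| > 0.75: x=12 (|e|=2), x=14 (|e|=1) → 2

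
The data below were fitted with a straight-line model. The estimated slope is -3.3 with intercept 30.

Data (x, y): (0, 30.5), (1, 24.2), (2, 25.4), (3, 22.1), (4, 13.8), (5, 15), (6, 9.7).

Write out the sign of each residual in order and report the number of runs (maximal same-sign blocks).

x=0: ŷ = 30 − 3.3·0 = 30; r = 30.5 − 30 = 0.5
x=1: ŷ = 30 − 3.3·1 = 26.7; r = 24.2 − 26.7 = -2.5
x=2: ŷ = 30 − 3.3·2 = 23.4; r = 25.4 − 23.4 = 2
x=3: ŷ = 30 − 3.3·3 = 20.1; r = 22.1 − 20.1 = 2
x=4: ŷ = 30 − 3.3·4 = 16.8; r = 13.8 − 16.8 = -3
x=5: ŷ = 30 − 3.3·5 = 13.5; r = 15 − 13.5 = 1.5
x=6: ŷ = 30 − 3.3·6 = 10.2; r = 9.7 − 10.2 = -0.5
Signs: + − + + − + −
Runs: +×1, −×1, +×2, −×1, +×1, −×1 → 6

6 runs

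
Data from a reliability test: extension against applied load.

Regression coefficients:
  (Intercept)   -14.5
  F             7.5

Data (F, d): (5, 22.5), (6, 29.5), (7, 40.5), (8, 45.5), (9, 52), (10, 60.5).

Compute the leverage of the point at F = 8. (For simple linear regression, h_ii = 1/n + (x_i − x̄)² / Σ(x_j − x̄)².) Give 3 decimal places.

h = 0.181

F̄ = (5 + 6 + 7 + 8 + 9 + 10)/6 = 7.5
Σ(F − F̄)² = 6.25 + 2.25 + 0.25 + 0.25 + 2.25 + 6.25 = 17.5
h = 1/6 + (0.5)²/17.5 = 0.166667 + 0.0142857 = 0.181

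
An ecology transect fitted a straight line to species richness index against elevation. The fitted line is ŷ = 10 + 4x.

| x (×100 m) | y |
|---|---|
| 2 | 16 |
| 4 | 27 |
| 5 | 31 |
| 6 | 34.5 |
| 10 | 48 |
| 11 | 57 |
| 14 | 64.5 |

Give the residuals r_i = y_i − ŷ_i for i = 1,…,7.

-2, 1, 1, 0.5, -2, 3, -1.5

x=2: ŷ = 10 + 4·2 = 18; r = 16 − 18 = -2
x=4: ŷ = 10 + 4·4 = 26; r = 27 − 26 = 1
x=5: ŷ = 10 + 4·5 = 30; r = 31 − 30 = 1
x=6: ŷ = 10 + 4·6 = 34; r = 34.5 − 34 = 0.5
x=10: ŷ = 10 + 4·10 = 50; r = 48 − 50 = -2
x=11: ŷ = 10 + 4·11 = 54; r = 57 − 54 = 3
x=14: ŷ = 10 + 4·14 = 66; r = 64.5 − 66 = -1.5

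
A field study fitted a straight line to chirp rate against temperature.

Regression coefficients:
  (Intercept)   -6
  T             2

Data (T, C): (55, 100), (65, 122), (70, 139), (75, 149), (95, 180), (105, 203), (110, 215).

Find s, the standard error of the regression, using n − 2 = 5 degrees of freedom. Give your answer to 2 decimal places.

T=55: ŷ = -6 + 2·55 = 104; e = 100 − 104 = -4
T=65: ŷ = -6 + 2·65 = 124; e = 122 − 124 = -2
T=70: ŷ = -6 + 2·70 = 134; e = 139 − 134 = 5
T=75: ŷ = -6 + 2·75 = 144; e = 149 − 144 = 5
T=95: ŷ = -6 + 2·95 = 184; e = 180 − 184 = -4
T=105: ŷ = -6 + 2·105 = 204; e = 203 − 204 = -1
T=110: ŷ = -6 + 2·110 = 214; e = 215 − 214 = 1
SSE = 16 + 4 + 25 + 25 + 16 + 1 + 1 = 88
s = √(88/5) = √17.6 ≈ 4.20

s = 4.20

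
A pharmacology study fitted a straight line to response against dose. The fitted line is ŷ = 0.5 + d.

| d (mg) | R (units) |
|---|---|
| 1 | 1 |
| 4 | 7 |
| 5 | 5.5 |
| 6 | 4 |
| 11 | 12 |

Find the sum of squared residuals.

SSE = 13

d=1: ŷ = 0.5 + 1 = 1.5; e = 1 − 1.5 = -0.5
d=4: ŷ = 0.5 + 4 = 4.5; e = 7 − 4.5 = 2.5
d=5: ŷ = 0.5 + 5 = 5.5; e = 5.5 − 5.5 = 0
d=6: ŷ = 0.5 + 6 = 6.5; e = 4 − 6.5 = -2.5
d=11: ŷ = 0.5 + 11 = 11.5; e = 12 − 11.5 = 0.5
SSE = 0.25 + 6.25 + 0 + 6.25 + 0.25 = 13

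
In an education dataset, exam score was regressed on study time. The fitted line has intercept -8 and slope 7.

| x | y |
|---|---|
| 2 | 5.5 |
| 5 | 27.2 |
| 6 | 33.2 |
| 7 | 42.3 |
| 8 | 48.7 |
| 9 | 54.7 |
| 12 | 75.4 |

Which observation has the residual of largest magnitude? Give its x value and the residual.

x = 7, e = 1.3

x=2: ŷ = -8 + 7·2 = 6; e = 5.5 − 6 = -0.5
x=5: ŷ = -8 + 7·5 = 27; e = 27.2 − 27 = 0.2
x=6: ŷ = -8 + 7·6 = 34; e = 33.2 − 34 = -0.8
x=7: ŷ = -8 + 7·7 = 41; e = 42.3 − 41 = 1.3
x=8: ŷ = -8 + 7·8 = 48; e = 48.7 − 48 = 0.7
x=9: ŷ = -8 + 7·9 = 55; e = 54.7 − 55 = -0.3
x=12: ŷ = -8 + 7·12 = 76; e = 75.4 − 76 = -0.6
Largest |e| is 1.3 at x = 7, residual 1.3.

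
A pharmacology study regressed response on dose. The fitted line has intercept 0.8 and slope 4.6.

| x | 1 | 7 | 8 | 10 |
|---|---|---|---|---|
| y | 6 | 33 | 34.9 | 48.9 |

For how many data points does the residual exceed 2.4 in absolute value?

x=1: ŷ = 0.8 + 4.6·1 = 5.4; e = 6 − 5.4 = 0.6
x=7: ŷ = 0.8 + 4.6·7 = 33; e = 33 − 33 = 0
x=8: ŷ = 0.8 + 4.6·8 = 37.6; e = 34.9 − 37.6 = -2.7
x=10: ŷ = 0.8 + 4.6·10 = 46.8; e = 48.9 − 46.8 = 2.1
|e| > 2.4: x=8 (|e|=2.7) → 1

1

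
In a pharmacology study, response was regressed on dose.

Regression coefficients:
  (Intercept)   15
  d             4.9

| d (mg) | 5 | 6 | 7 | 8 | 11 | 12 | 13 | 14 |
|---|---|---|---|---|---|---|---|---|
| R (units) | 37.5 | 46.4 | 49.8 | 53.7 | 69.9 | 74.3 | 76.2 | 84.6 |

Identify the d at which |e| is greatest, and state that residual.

d=5: ŷ = 15 + 4.9·5 = 39.5; e = 37.5 − 39.5 = -2
d=6: ŷ = 15 + 4.9·6 = 44.4; e = 46.4 − 44.4 = 2
d=7: ŷ = 15 + 4.9·7 = 49.3; e = 49.8 − 49.3 = 0.5
d=8: ŷ = 15 + 4.9·8 = 54.2; e = 53.7 − 54.2 = -0.5
d=11: ŷ = 15 + 4.9·11 = 68.9; e = 69.9 − 68.9 = 1
d=12: ŷ = 15 + 4.9·12 = 73.8; e = 74.3 − 73.8 = 0.5
d=13: ŷ = 15 + 4.9·13 = 78.7; e = 76.2 − 78.7 = -2.5
d=14: ŷ = 15 + 4.9·14 = 83.6; e = 84.6 − 83.6 = 1
Largest |e| is 2.5 at d = 13, residual -2.5.

d = 13, e = -2.5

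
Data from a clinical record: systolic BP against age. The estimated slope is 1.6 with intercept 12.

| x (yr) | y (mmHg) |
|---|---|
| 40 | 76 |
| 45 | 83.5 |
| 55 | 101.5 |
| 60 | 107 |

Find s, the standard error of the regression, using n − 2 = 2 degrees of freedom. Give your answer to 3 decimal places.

s = 1.323

x=40: ŷ = 12 + 1.6·40 = 76; r = 76 − 76 = 0
x=45: ŷ = 12 + 1.6·45 = 84; r = 83.5 − 84 = -0.5
x=55: ŷ = 12 + 1.6·55 = 100; r = 101.5 − 100 = 1.5
x=60: ŷ = 12 + 1.6·60 = 108; r = 107 − 108 = -1
SSE = 0 + 0.25 + 2.25 + 1 = 3.5
s = √(3.5/2) = √1.75 ≈ 1.323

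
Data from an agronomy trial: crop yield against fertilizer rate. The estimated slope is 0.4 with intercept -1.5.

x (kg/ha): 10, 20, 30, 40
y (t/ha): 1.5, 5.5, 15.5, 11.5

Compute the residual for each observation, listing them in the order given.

x=10: ŷ = -1.5 + 0.4·10 = 2.5; r = 1.5 − 2.5 = -1
x=20: ŷ = -1.5 + 0.4·20 = 6.5; r = 5.5 − 6.5 = -1
x=30: ŷ = -1.5 + 0.4·30 = 10.5; r = 15.5 − 10.5 = 5
x=40: ŷ = -1.5 + 0.4·40 = 14.5; r = 11.5 − 14.5 = -3

-1, -1, 5, -3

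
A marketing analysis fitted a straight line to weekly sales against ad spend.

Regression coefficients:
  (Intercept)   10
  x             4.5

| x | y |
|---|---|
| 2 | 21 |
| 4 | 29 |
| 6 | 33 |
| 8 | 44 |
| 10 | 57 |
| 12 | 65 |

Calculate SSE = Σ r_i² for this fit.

SSE = 30

x=2: ŷ = 10 + 4.5·2 = 19; r = 21 − 19 = 2
x=4: ŷ = 10 + 4.5·4 = 28; r = 29 − 28 = 1
x=6: ŷ = 10 + 4.5·6 = 37; r = 33 − 37 = -4
x=8: ŷ = 10 + 4.5·8 = 46; r = 44 − 46 = -2
x=10: ŷ = 10 + 4.5·10 = 55; r = 57 − 55 = 2
x=12: ŷ = 10 + 4.5·12 = 64; r = 65 − 64 = 1
SSE = 4 + 1 + 16 + 4 + 4 + 1 = 30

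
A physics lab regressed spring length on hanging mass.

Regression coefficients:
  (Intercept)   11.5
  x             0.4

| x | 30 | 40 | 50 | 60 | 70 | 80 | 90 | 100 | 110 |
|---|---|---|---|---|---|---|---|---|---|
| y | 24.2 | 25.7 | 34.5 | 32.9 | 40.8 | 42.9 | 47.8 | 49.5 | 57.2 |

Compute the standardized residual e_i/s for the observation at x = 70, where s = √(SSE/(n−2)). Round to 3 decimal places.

0.644

x=30: ŷ = 11.5 + 0.4·30 = 23.5; e = 24.2 − 23.5 = 0.7
x=40: ŷ = 11.5 + 0.4·40 = 27.5; e = 25.7 − 27.5 = -1.8
x=50: ŷ = 11.5 + 0.4·50 = 31.5; e = 34.5 − 31.5 = 3
x=60: ŷ = 11.5 + 0.4·60 = 35.5; e = 32.9 − 35.5 = -2.6
x=70: ŷ = 11.5 + 0.4·70 = 39.5; e = 40.8 − 39.5 = 1.3
x=80: ŷ = 11.5 + 0.4·80 = 43.5; e = 42.9 − 43.5 = -0.6
x=90: ŷ = 11.5 + 0.4·90 = 47.5; e = 47.8 − 47.5 = 0.3
x=100: ŷ = 11.5 + 0.4·100 = 51.5; e = 49.5 − 51.5 = -2
x=110: ŷ = 11.5 + 0.4·110 = 55.5; e = 57.2 − 55.5 = 1.7
SSE = 0.49 + 3.24 + 9 + 6.76 + 1.69 + 0.36 + 0.09 + 4 + 2.89 = 28.52
s = √(28.52/7) = 2.01849
e/s = 1.3 / 2.01849 = 0.644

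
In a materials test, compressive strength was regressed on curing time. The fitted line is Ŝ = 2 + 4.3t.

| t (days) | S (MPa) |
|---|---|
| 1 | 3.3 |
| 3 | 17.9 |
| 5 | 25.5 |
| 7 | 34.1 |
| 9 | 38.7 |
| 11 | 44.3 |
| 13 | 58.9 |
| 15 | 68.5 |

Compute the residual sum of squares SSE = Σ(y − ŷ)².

SSE = 60

t=1: Ŝ = 2 + 4.3·1 = 6.3; r = 3.3 − 6.3 = -3
t=3: Ŝ = 2 + 4.3·3 = 14.9; r = 17.9 − 14.9 = 3
t=5: Ŝ = 2 + 4.3·5 = 23.5; r = 25.5 − 23.5 = 2
t=7: Ŝ = 2 + 4.3·7 = 32.1; r = 34.1 − 32.1 = 2
t=9: Ŝ = 2 + 4.3·9 = 40.7; r = 38.7 − 40.7 = -2
t=11: Ŝ = 2 + 4.3·11 = 49.3; r = 44.3 − 49.3 = -5
t=13: Ŝ = 2 + 4.3·13 = 57.9; r = 58.9 − 57.9 = 1
t=15: Ŝ = 2 + 4.3·15 = 66.5; r = 68.5 − 66.5 = 2
SSE = 9 + 9 + 4 + 4 + 4 + 25 + 1 + 4 = 60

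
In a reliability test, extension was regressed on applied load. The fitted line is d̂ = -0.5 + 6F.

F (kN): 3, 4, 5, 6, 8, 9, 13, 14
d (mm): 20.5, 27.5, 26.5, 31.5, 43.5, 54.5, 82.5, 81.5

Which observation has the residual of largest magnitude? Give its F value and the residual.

F = 13, e = 5

F=3: d̂ = -0.5 + 6·3 = 17.5; e = 20.5 − 17.5 = 3
F=4: d̂ = -0.5 + 6·4 = 23.5; e = 27.5 − 23.5 = 4
F=5: d̂ = -0.5 + 6·5 = 29.5; e = 26.5 − 29.5 = -3
F=6: d̂ = -0.5 + 6·6 = 35.5; e = 31.5 − 35.5 = -4
F=8: d̂ = -0.5 + 6·8 = 47.5; e = 43.5 − 47.5 = -4
F=9: d̂ = -0.5 + 6·9 = 53.5; e = 54.5 − 53.5 = 1
F=13: d̂ = -0.5 + 6·13 = 77.5; e = 82.5 − 77.5 = 5
F=14: d̂ = -0.5 + 6·14 = 83.5; e = 81.5 − 83.5 = -2
Largest |e| is 5 at F = 13, residual 5.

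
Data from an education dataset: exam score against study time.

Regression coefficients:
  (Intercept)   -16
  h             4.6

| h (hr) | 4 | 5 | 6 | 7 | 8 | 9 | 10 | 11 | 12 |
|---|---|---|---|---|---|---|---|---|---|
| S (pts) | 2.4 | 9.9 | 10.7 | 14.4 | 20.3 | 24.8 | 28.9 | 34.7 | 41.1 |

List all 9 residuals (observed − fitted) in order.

0, 2.9, -0.9, -1.8, -0.5, -0.6, -1.1, 0.1, 1.9

h=4: ŷ = -16 + 4.6·4 = 2.4; r = 2.4 − 2.4 = 0
h=5: ŷ = -16 + 4.6·5 = 7; r = 9.9 − 7 = 2.9
h=6: ŷ = -16 + 4.6·6 = 11.6; r = 10.7 − 11.6 = -0.9
h=7: ŷ = -16 + 4.6·7 = 16.2; r = 14.4 − 16.2 = -1.8
h=8: ŷ = -16 + 4.6·8 = 20.8; r = 20.3 − 20.8 = -0.5
h=9: ŷ = -16 + 4.6·9 = 25.4; r = 24.8 − 25.4 = -0.6
h=10: ŷ = -16 + 4.6·10 = 30; r = 28.9 − 30 = -1.1
h=11: ŷ = -16 + 4.6·11 = 34.6; r = 34.7 − 34.6 = 0.1
h=12: ŷ = -16 + 4.6·12 = 39.2; r = 41.1 − 39.2 = 1.9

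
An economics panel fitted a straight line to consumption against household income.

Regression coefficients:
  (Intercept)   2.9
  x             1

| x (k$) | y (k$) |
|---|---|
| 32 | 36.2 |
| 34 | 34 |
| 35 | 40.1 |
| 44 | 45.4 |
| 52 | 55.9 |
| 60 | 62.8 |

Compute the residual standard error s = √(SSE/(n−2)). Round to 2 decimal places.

x=32: ŷ = 2.9 + 32 = 34.9; r = 36.2 − 34.9 = 1.3
x=34: ŷ = 2.9 + 34 = 36.9; r = 34 − 36.9 = -2.9
x=35: ŷ = 2.9 + 35 = 37.9; r = 40.1 − 37.9 = 2.2
x=44: ŷ = 2.9 + 44 = 46.9; r = 45.4 − 46.9 = -1.5
x=52: ŷ = 2.9 + 52 = 54.9; r = 55.9 − 54.9 = 1
x=60: ŷ = 2.9 + 60 = 62.9; r = 62.8 − 62.9 = -0.1
SSE = 1.69 + 8.41 + 4.84 + 2.25 + 1 + 0.01 = 18.2
s = √(18.2/4) = √4.55 ≈ 2.13

s = 2.13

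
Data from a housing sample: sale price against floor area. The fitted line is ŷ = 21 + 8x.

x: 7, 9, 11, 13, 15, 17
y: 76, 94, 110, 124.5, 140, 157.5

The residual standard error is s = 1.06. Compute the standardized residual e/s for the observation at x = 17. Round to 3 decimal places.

ŷ = 21 + 8·17 = 157
e = 157.5 − 157 = 0.5
e/s = 0.5 / 1.06 = 0.472

0.472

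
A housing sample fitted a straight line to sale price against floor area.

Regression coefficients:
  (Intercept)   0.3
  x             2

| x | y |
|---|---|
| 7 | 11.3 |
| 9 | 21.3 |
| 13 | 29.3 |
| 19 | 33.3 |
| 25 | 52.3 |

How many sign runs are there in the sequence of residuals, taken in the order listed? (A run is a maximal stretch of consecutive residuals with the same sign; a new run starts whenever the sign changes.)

4 runs

x=7: ŷ = 0.3 + 2·7 = 14.3; e = 11.3 − 14.3 = -3
x=9: ŷ = 0.3 + 2·9 = 18.3; e = 21.3 − 18.3 = 3
x=13: ŷ = 0.3 + 2·13 = 26.3; e = 29.3 − 26.3 = 3
x=19: ŷ = 0.3 + 2·19 = 38.3; e = 33.3 − 38.3 = -5
x=25: ŷ = 0.3 + 2·25 = 50.3; e = 52.3 − 50.3 = 2
Signs: − + + − +
Runs: −×1, +×2, −×1, +×1 → 4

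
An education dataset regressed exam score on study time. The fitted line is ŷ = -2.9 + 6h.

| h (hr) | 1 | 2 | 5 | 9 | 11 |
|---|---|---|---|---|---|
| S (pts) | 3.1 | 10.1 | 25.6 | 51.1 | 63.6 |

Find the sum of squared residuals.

SSE = 3.5

h=1: ŷ = -2.9 + 6·1 = 3.1; r = 3.1 − 3.1 = 0
h=2: ŷ = -2.9 + 6·2 = 9.1; r = 10.1 − 9.1 = 1
h=5: ŷ = -2.9 + 6·5 = 27.1; r = 25.6 − 27.1 = -1.5
h=9: ŷ = -2.9 + 6·9 = 51.1; r = 51.1 − 51.1 = 0
h=11: ŷ = -2.9 + 6·11 = 63.1; r = 63.6 − 63.1 = 0.5
SSE = 0 + 1 + 2.25 + 0 + 0.25 = 3.5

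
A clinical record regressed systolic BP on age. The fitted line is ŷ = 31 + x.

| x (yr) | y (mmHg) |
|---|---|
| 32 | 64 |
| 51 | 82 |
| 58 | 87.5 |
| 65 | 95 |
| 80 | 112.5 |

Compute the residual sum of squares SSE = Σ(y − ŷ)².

x=32: ŷ = 31 + 32 = 63; e = 64 − 63 = 1
x=51: ŷ = 31 + 51 = 82; e = 82 − 82 = 0
x=58: ŷ = 31 + 58 = 89; e = 87.5 − 89 = -1.5
x=65: ŷ = 31 + 65 = 96; e = 95 − 96 = -1
x=80: ŷ = 31 + 80 = 111; e = 112.5 − 111 = 1.5
SSE = 1 + 0 + 2.25 + 1 + 2.25 = 6.5

SSE = 6.5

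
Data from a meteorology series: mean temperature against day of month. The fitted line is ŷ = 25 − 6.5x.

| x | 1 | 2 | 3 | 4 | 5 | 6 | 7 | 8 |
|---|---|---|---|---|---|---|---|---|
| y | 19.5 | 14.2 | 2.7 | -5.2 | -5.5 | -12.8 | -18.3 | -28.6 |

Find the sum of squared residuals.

SSE = 44.16

x=1: ŷ = 25 − 6.5·1 = 18.5; r = 19.5 − 18.5 = 1
x=2: ŷ = 25 − 6.5·2 = 12; r = 14.2 − 12 = 2.2
x=3: ŷ = 25 − 6.5·3 = 5.5; r = 2.7 − 5.5 = -2.8
x=4: ŷ = 25 − 6.5·4 = -1; r = -5.2 − (-1) = -4.2
x=5: ŷ = 25 − 6.5·5 = -7.5; r = -5.5 − (-7.5) = 2
x=6: ŷ = 25 − 6.5·6 = -14; r = -12.8 − (-14) = 1.2
x=7: ŷ = 25 − 6.5·7 = -20.5; r = -18.3 − (-20.5) = 2.2
x=8: ŷ = 25 − 6.5·8 = -27; r = -28.6 − (-27) = -1.6
SSE = 1 + 4.84 + 7.84 + 17.64 + 4 + 1.44 + 4.84 + 2.56 = 44.16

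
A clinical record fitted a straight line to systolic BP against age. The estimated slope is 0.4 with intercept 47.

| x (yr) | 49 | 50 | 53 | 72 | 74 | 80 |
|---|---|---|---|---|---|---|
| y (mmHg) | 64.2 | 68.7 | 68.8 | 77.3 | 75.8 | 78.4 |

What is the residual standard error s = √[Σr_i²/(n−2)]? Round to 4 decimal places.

x=49: ŷ = 47 + 0.4·49 = 66.6; r = 64.2 − 66.6 = -2.4
x=50: ŷ = 47 + 0.4·50 = 67; r = 68.7 − 67 = 1.7
x=53: ŷ = 47 + 0.4·53 = 68.2; r = 68.8 − 68.2 = 0.6
x=72: ŷ = 47 + 0.4·72 = 75.8; r = 77.3 − 75.8 = 1.5
x=74: ŷ = 47 + 0.4·74 = 76.6; r = 75.8 − 76.6 = -0.8
x=80: ŷ = 47 + 0.4·80 = 79; r = 78.4 − 79 = -0.6
SSE = 5.76 + 2.89 + 0.36 + 2.25 + 0.64 + 0.36 = 12.26
s = √(12.26/4) = √3.065 ≈ 1.7507

s = 1.7507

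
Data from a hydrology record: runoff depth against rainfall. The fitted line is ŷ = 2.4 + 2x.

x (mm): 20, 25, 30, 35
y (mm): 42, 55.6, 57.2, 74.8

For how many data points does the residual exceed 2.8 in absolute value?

2

x=20: ŷ = 2.4 + 2·20 = 42.4; e = 42 − 42.4 = -0.4
x=25: ŷ = 2.4 + 2·25 = 52.4; e = 55.6 − 52.4 = 3.2
x=30: ŷ = 2.4 + 2·30 = 62.4; e = 57.2 − 62.4 = -5.2
x=35: ŷ = 2.4 + 2·35 = 72.4; e = 74.8 − 72.4 = 2.4
|e| > 2.8: x=25 (|e|=3.2), x=30 (|e|=5.2) → 2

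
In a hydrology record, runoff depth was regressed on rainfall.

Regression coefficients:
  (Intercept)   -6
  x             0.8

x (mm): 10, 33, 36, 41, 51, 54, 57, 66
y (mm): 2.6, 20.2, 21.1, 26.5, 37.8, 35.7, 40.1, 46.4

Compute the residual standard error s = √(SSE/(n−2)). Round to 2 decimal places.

x=10: ŷ = -6 + 0.8·10 = 2; e = 2.6 − 2 = 0.6
x=33: ŷ = -6 + 0.8·33 = 20.4; e = 20.2 − 20.4 = -0.2
x=36: ŷ = -6 + 0.8·36 = 22.8; e = 21.1 − 22.8 = -1.7
x=41: ŷ = -6 + 0.8·41 = 26.8; e = 26.5 − 26.8 = -0.3
x=51: ŷ = -6 + 0.8·51 = 34.8; e = 37.8 − 34.8 = 3
x=54: ŷ = -6 + 0.8·54 = 37.2; e = 35.7 − 37.2 = -1.5
x=57: ŷ = -6 + 0.8·57 = 39.6; e = 40.1 − 39.6 = 0.5
x=66: ŷ = -6 + 0.8·66 = 46.8; e = 46.4 − 46.8 = -0.4
SSE = 0.36 + 0.04 + 2.89 + 0.09 + 9 + 2.25 + 0.25 + 0.16 = 15.04
s = √(15.04/6) = √2.50667 ≈ 1.58

s = 1.58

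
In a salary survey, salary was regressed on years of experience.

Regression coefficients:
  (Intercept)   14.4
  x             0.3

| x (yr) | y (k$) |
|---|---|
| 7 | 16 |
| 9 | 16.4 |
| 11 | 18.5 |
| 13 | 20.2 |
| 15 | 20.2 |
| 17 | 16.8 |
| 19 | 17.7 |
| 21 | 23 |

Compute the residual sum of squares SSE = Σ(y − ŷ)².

SSE = 25.02

x=7: ŷ = 14.4 + 0.3·7 = 16.5; r = 16 − 16.5 = -0.5
x=9: ŷ = 14.4 + 0.3·9 = 17.1; r = 16.4 − 17.1 = -0.7
x=11: ŷ = 14.4 + 0.3·11 = 17.7; r = 18.5 − 17.7 = 0.8
x=13: ŷ = 14.4 + 0.3·13 = 18.3; r = 20.2 − 18.3 = 1.9
x=15: ŷ = 14.4 + 0.3·15 = 18.9; r = 20.2 − 18.9 = 1.3
x=17: ŷ = 14.4 + 0.3·17 = 19.5; r = 16.8 − 19.5 = -2.7
x=19: ŷ = 14.4 + 0.3·19 = 20.1; r = 17.7 − 20.1 = -2.4
x=21: ŷ = 14.4 + 0.3·21 = 20.7; r = 23 − 20.7 = 2.3
SSE = 0.25 + 0.49 + 0.64 + 3.61 + 1.69 + 7.29 + 5.76 + 5.29 = 25.02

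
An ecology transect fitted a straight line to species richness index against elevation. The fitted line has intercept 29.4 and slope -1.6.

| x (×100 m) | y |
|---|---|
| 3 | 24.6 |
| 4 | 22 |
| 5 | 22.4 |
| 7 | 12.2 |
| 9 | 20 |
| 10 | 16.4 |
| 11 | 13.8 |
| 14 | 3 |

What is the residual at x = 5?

r = 1

ŷ = 29.4 − 1.6·5 = 21.4
r = 22.4 − 21.4 = 1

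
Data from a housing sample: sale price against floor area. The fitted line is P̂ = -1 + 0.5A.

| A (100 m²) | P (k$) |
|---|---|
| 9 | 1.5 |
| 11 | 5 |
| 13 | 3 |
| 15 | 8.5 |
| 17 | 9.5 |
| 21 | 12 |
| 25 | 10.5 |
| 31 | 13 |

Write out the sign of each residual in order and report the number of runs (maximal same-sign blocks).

A=9: P̂ = -1 + 0.5·9 = 3.5; e = 1.5 − 3.5 = -2
A=11: P̂ = -1 + 0.5·11 = 4.5; e = 5 − 4.5 = 0.5
A=13: P̂ = -1 + 0.5·13 = 5.5; e = 3 − 5.5 = -2.5
A=15: P̂ = -1 + 0.5·15 = 6.5; e = 8.5 − 6.5 = 2
A=17: P̂ = -1 + 0.5·17 = 7.5; e = 9.5 − 7.5 = 2
A=21: P̂ = -1 + 0.5·21 = 9.5; e = 12 − 9.5 = 2.5
A=25: P̂ = -1 + 0.5·25 = 11.5; e = 10.5 − 11.5 = -1
A=31: P̂ = -1 + 0.5·31 = 14.5; e = 13 − 14.5 = -1.5
Signs: − + − + + + − −
Runs: −×1, +×1, −×1, +×3, −×2 → 5

5 runs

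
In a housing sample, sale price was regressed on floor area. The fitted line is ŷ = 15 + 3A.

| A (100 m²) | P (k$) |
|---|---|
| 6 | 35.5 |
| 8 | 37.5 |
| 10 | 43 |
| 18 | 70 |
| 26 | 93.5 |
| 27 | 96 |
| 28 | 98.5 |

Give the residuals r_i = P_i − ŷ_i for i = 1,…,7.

2.5, -1.5, -2, 1, 0.5, 0, -0.5

A=6: ŷ = 15 + 3·6 = 33; r = 35.5 − 33 = 2.5
A=8: ŷ = 15 + 3·8 = 39; r = 37.5 − 39 = -1.5
A=10: ŷ = 15 + 3·10 = 45; r = 43 − 45 = -2
A=18: ŷ = 15 + 3·18 = 69; r = 70 − 69 = 1
A=26: ŷ = 15 + 3·26 = 93; r = 93.5 − 93 = 0.5
A=27: ŷ = 15 + 3·27 = 96; r = 96 − 96 = 0
A=28: ŷ = 15 + 3·28 = 99; r = 98.5 − 99 = -0.5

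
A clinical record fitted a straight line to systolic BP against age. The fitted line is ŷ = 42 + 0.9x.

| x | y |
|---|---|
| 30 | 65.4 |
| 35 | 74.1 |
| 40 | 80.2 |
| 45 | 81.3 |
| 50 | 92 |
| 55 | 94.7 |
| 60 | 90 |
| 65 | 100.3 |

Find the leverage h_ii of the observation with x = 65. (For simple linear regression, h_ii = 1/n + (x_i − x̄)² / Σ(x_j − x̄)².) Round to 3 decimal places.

h = 0.417

x̄ = (30 + 35 + 40 + 45 + 50 + 55 + 60 + 65)/8 = 47.5
Σ(x − x̄)² = 306.25 + 156.25 + 56.25 + 6.25 + 6.25 + 56.25 + 156.25 + 306.25 = 1050
h = 1/8 + (17.5)²/1050 = 0.125 + 0.291667 = 0.417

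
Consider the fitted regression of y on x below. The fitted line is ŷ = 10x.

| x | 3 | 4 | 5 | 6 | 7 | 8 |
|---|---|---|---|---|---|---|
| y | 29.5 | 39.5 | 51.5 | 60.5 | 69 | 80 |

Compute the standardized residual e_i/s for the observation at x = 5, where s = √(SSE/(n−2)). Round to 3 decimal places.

x=3: ŷ = 10·3 = 30; e = 29.5 − 30 = -0.5
x=4: ŷ = 10·4 = 40; e = 39.5 − 40 = -0.5
x=5: ŷ = 10·5 = 50; e = 51.5 − 50 = 1.5
x=6: ŷ = 10·6 = 60; e = 60.5 − 60 = 0.5
x=7: ŷ = 10·7 = 70; e = 69 − 70 = -1
x=8: ŷ = 10·8 = 80; e = 80 − 80 = 0
SSE = 0.25 + 0.25 + 2.25 + 0.25 + 1 + 0 = 4
s = √(4/4) = 1
e/s = 1.5 / 1 = 1.500

1.500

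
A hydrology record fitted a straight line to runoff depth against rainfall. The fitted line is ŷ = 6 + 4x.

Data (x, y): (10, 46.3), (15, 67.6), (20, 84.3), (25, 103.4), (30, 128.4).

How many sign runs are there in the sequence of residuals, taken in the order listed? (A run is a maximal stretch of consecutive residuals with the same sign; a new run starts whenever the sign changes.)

3 runs

x=10: ŷ = 6 + 4·10 = 46; e = 46.3 − 46 = 0.3
x=15: ŷ = 6 + 4·15 = 66; e = 67.6 − 66 = 1.6
x=20: ŷ = 6 + 4·20 = 86; e = 84.3 − 86 = -1.7
x=25: ŷ = 6 + 4·25 = 106; e = 103.4 − 106 = -2.6
x=30: ŷ = 6 + 4·30 = 126; e = 128.4 − 126 = 2.4
Signs: + + − − +
Runs: +×2, −×2, +×1 → 3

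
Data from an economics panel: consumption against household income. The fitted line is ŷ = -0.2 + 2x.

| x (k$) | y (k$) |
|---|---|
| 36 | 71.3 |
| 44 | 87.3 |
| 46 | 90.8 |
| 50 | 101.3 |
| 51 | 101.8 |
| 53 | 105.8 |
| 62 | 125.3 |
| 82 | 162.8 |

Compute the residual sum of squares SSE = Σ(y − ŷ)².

x=36: ŷ = -0.2 + 2·36 = 71.8; r = 71.3 − 71.8 = -0.5
x=44: ŷ = -0.2 + 2·44 = 87.8; r = 87.3 − 87.8 = -0.5
x=46: ŷ = -0.2 + 2·46 = 91.8; r = 90.8 − 91.8 = -1
x=50: ŷ = -0.2 + 2·50 = 99.8; r = 101.3 − 99.8 = 1.5
x=51: ŷ = -0.2 + 2·51 = 101.8; r = 101.8 − 101.8 = 0
x=53: ŷ = -0.2 + 2·53 = 105.8; r = 105.8 − 105.8 = 0
x=62: ŷ = -0.2 + 2·62 = 123.8; r = 125.3 − 123.8 = 1.5
x=82: ŷ = -0.2 + 2·82 = 163.8; r = 162.8 − 163.8 = -1
SSE = 0.25 + 0.25 + 1 + 2.25 + 0 + 0 + 2.25 + 1 = 7

SSE = 7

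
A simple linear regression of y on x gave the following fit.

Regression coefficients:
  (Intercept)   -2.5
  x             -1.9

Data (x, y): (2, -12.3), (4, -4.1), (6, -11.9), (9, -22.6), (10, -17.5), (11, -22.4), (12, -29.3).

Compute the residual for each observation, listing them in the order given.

x=2: ŷ = -2.5 − 1.9·2 = -6.3; r = -12.3 − (-6.3) = -6
x=4: ŷ = -2.5 − 1.9·4 = -10.1; r = -4.1 − (-10.1) = 6
x=6: ŷ = -2.5 − 1.9·6 = -13.9; r = -11.9 − (-13.9) = 2
x=9: ŷ = -2.5 − 1.9·9 = -19.6; r = -22.6 − (-19.6) = -3
x=10: ŷ = -2.5 − 1.9·10 = -21.5; r = -17.5 − (-21.5) = 4
x=11: ŷ = -2.5 − 1.9·11 = -23.4; r = -22.4 − (-23.4) = 1
x=12: ŷ = -2.5 − 1.9·12 = -25.3; r = -29.3 − (-25.3) = -4

-6, 6, 2, -3, 4, 1, -4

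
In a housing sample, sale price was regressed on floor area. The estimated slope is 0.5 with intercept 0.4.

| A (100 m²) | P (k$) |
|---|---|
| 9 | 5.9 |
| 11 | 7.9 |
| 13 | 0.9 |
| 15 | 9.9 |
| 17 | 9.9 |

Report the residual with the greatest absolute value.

e = -6

A=9: P̂ = 0.4 + 0.5·9 = 4.9; e = 5.9 − 4.9 = 1
A=11: P̂ = 0.4 + 0.5·11 = 5.9; e = 7.9 − 5.9 = 2
A=13: P̂ = 0.4 + 0.5·13 = 6.9; e = 0.9 − 6.9 = -6
A=15: P̂ = 0.4 + 0.5·15 = 7.9; e = 9.9 − 7.9 = 2
A=17: P̂ = 0.4 + 0.5·17 = 8.9; e = 9.9 − 8.9 = 1
Largest |e| is 6 at A = 13, residual -6.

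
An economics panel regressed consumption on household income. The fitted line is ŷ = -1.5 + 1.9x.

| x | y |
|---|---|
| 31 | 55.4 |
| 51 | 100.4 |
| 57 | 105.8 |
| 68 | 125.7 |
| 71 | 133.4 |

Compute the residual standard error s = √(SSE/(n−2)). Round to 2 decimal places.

x=31: ŷ = -1.5 + 1.9·31 = 57.4; e = 55.4 − 57.4 = -2
x=51: ŷ = -1.5 + 1.9·51 = 95.4; e = 100.4 − 95.4 = 5
x=57: ŷ = -1.5 + 1.9·57 = 106.8; e = 105.8 − 106.8 = -1
x=68: ŷ = -1.5 + 1.9·68 = 127.7; e = 125.7 − 127.7 = -2
x=71: ŷ = -1.5 + 1.9·71 = 133.4; e = 133.4 − 133.4 = 0
SSE = 4 + 25 + 1 + 4 + 0 = 34
s = √(34/3) = √11.3333 ≈ 3.37

s = 3.37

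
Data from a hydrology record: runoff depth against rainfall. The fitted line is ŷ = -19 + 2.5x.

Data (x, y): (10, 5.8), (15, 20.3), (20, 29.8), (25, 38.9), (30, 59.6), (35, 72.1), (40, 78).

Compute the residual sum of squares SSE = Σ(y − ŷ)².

SSE = 60.8

x=10: ŷ = -19 + 2.5·10 = 6; r = 5.8 − 6 = -0.2
x=15: ŷ = -19 + 2.5·15 = 18.5; r = 20.3 − 18.5 = 1.8
x=20: ŷ = -19 + 2.5·20 = 31; r = 29.8 − 31 = -1.2
x=25: ŷ = -19 + 2.5·25 = 43.5; r = 38.9 − 43.5 = -4.6
x=30: ŷ = -19 + 2.5·30 = 56; r = 59.6 − 56 = 3.6
x=35: ŷ = -19 + 2.5·35 = 68.5; r = 72.1 − 68.5 = 3.6
x=40: ŷ = -19 + 2.5·40 = 81; r = 78 − 81 = -3
SSE = 0.04 + 3.24 + 1.44 + 21.16 + 12.96 + 12.96 + 9 = 60.8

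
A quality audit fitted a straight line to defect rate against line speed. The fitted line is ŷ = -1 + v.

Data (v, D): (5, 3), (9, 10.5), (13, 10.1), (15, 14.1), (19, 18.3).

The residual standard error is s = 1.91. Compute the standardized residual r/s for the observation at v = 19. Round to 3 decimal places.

ŷ = -1 + 19 = 18
r = 18.3 − 18 = 0.3
r/s = 0.3 / 1.91 = 0.157

0.157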